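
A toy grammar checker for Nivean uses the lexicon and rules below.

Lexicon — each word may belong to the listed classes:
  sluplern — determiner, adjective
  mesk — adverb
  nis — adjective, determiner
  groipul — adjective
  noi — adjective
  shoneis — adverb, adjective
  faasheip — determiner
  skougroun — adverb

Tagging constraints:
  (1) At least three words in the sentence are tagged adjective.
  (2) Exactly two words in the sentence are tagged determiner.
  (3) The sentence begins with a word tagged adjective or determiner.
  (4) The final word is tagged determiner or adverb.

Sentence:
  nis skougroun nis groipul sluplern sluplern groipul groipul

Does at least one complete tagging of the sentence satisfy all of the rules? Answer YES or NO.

Candidates per position — 1:nis {adjective,determiner}; 2:skougroun {adverb}; 3:nis {adjective,determiner}; 4:groipul {adjective}; 5:sluplern {determiner,adjective}; 6:sluplern {determiner,adjective}; 7:groipul {adjective}; 8:groipul {adjective}.
Rule 4 cannot be satisfied by any choice of tags from the lexicon.
So there is no consistent tagging.

NO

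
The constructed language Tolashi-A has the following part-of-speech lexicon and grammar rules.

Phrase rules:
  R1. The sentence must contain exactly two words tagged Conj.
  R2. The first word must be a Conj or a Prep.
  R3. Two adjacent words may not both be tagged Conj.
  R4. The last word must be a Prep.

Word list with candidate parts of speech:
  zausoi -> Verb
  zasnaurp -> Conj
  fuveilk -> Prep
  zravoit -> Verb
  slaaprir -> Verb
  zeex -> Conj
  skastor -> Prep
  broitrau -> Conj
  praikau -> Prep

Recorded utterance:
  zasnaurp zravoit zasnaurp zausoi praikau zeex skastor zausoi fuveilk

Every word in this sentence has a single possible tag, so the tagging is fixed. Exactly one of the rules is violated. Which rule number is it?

1

Fixed tagging: Conj Verb Conj Verb Prep Conj Prep Verb Prep.
Checking each rule: R1 ✗, R2 ✓, R3 ✓, R4 ✓.
Only rule 1 fails.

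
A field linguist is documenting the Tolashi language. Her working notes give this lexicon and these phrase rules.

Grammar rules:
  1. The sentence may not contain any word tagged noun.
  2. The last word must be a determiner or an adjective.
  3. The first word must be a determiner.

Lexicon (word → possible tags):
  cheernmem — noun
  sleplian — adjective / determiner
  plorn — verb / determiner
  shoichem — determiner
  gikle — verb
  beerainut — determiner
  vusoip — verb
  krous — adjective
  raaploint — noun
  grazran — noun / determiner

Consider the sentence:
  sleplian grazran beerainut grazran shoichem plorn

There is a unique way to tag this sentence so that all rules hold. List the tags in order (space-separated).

determiner determiner determiner determiner determiner determiner

Candidates per position — 1:sleplian {adjective,determiner}; 2:grazran {noun,determiner}; 3:beerainut {determiner}; 4:grazran {noun,determiner}; 5:shoichem {determiner}; 6:plorn {verb,determiner}.
Position 1: tagging it adjective would leave rule 3 unsatisfiable, so it must be determiner.
Position 2: tagging it noun would leave rule 1 unsatisfiable, so it must be determiner.
Position 4: tagging it noun would leave rule 1 unsatisfiable, so it must be determiner.
Position 6: tagging it verb would leave rule 2 unsatisfiable, so it must be determiner.
So the tagging must be: determiner determiner determiner determiner determiner determiner.
Verifying each rule — rule 1 satisfied; rule 2 satisfied; rule 3 satisfied.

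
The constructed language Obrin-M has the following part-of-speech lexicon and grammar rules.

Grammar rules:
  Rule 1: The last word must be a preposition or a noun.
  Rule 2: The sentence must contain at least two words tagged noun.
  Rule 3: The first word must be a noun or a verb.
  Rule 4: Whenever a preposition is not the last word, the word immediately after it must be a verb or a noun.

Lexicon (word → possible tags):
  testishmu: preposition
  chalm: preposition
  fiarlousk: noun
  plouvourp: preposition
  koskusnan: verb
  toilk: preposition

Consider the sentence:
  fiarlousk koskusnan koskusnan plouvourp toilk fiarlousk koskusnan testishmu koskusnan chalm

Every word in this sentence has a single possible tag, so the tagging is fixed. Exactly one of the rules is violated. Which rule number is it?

Fixed tagging: noun verb verb preposition preposition noun verb preposition verb preposition.
Rule check: R1 ✓, R2 ✓, R3 ✓, R4 ✗.
Only rule 4 fails.

4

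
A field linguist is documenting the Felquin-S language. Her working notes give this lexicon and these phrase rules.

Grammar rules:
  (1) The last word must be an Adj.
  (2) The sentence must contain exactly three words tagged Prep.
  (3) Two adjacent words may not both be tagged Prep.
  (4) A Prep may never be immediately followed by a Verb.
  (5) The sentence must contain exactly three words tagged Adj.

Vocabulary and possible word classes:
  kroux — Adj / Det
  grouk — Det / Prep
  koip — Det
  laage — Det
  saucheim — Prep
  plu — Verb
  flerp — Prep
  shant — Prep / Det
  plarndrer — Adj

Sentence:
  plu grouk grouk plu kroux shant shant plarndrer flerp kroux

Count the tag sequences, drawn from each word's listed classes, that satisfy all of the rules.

2

Candidates per position — 1:plu {Verb}; 2:grouk {Det,Prep}; 3:grouk {Det,Prep}; 4:plu {Verb}; 5:kroux {Adj,Det}; 6:shant {Prep,Det}; 7:shant {Prep,Det}; 8:plarndrer {Adj}; 9:flerp {Prep}; 10:kroux {Adj,Det}.
There are 64 candidate sequences in total.
The sequences that satisfy every rule: Verb Prep Det Verb Adj Prep Det Adj Prep Adj; Verb Prep Det Verb Adj Det Prep Adj Prep Adj.
Count = 2.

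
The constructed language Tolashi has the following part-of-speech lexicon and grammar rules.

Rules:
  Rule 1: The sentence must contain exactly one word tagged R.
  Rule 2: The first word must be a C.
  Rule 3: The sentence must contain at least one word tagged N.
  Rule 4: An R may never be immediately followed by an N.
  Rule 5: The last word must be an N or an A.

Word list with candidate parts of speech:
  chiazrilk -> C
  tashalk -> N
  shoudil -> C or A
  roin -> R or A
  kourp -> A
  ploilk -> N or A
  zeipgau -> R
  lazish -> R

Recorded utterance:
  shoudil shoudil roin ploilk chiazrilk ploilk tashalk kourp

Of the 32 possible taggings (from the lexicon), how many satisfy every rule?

Candidates per position — 1:shoudil {C,A}; 2:shoudil {C,A}; 3:roin {R,A}; 4:ploilk {N,A}; 5:chiazrilk {C}; 6:ploilk {N,A}; 7:tashalk {N}; 8:kourp {A}.
There are 32 candidate sequences in total.
The sequences that satisfy every rule: C C R A C N N A; C C R A C A N A; C A R A C N N A; C A R A C A N A.
Count = 4.

4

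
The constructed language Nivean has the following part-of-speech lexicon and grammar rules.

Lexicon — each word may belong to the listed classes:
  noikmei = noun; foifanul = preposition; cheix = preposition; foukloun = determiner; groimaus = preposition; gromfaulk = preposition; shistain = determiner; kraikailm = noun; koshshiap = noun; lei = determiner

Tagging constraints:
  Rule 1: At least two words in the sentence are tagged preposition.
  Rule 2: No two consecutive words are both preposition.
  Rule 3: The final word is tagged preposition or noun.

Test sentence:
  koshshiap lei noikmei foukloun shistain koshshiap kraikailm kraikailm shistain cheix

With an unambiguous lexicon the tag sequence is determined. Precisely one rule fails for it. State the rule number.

Fixed tagging: noun determiner noun determiner determiner noun noun noun determiner preposition.
Rule check: R1 violated, R2 holds, R3 holds.
Only rule 1 fails.

1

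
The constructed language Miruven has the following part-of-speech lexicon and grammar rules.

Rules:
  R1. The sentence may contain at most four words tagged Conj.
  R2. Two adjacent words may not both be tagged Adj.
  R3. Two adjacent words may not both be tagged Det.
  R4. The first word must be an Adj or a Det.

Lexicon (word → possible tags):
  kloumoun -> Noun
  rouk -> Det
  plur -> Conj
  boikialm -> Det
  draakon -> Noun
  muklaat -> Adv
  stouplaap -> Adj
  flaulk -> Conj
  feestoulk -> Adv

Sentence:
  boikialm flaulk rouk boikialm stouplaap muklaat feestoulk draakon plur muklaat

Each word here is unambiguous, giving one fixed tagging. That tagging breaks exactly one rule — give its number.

3

Fixed tagging: Det Conj Det Det Adj Adv Adv Noun Conj Adv.
Checking each rule: R1 pass, R2 pass, R3 fail, R4 pass.
Only rule 3 fails.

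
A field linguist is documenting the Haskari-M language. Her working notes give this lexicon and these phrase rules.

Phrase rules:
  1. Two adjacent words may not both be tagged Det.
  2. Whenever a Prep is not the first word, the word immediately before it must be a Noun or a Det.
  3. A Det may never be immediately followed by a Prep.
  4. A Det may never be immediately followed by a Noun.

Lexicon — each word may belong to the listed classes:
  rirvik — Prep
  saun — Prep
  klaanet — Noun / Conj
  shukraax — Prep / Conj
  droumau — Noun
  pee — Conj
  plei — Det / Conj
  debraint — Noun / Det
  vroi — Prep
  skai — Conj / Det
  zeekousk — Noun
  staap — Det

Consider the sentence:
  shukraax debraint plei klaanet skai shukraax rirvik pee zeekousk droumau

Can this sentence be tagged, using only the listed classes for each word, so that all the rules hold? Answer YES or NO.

NO

Candidates per position — 1:shukraax {Prep,Conj}; 2:debraint {Noun,Det}; 3:plei {Det,Conj}; 4:klaanet {Noun,Conj}; 5:skai {Conj,Det}; 6:shukraax {Prep,Conj}; 7:rirvik {Prep}; 8:pee {Conj}; 9:zeekousk {Noun}; 10:droumau {Noun}.
Rule 2 cannot be satisfied by any choice of tags from the lexicon.
So there is no consistent tagging.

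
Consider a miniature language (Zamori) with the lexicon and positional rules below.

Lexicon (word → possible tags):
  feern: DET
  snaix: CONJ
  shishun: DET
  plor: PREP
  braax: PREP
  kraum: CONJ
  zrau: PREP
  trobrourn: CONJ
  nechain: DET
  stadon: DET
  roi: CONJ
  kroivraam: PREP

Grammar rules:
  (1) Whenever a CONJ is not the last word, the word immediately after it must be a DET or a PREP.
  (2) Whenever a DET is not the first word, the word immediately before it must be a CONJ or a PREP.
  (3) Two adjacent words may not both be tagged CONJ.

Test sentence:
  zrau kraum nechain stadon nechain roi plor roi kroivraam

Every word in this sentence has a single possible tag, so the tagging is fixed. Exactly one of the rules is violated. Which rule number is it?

Fixed tagging: PREP CONJ DET DET DET CONJ PREP CONJ PREP.
Rule check: R1 ok, R2 fails, R3 ok.
Only rule 2 fails.

2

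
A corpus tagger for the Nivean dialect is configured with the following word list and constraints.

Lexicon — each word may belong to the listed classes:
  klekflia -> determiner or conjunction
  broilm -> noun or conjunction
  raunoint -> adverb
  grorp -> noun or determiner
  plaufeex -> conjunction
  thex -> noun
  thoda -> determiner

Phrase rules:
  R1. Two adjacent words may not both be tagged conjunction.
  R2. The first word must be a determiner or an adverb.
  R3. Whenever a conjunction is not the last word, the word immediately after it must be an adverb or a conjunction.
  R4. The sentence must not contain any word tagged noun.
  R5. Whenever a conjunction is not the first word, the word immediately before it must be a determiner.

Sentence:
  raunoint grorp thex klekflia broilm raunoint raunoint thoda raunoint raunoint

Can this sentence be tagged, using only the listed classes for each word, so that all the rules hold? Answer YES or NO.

Candidates per position — 1:raunoint {adverb}; 2:grorp {noun,determiner}; 3:thex {noun}; 4:klekflia {determiner,conjunction}; 5:broilm {noun,conjunction}; 6:raunoint {adverb}; 7:raunoint {adverb}; 8:thoda {determiner}; 9:raunoint {adverb}; 10:raunoint {adverb}.
Rule 4 cannot be satisfied by any choice of tags from the lexicon.
So there is no consistent tagging.

NO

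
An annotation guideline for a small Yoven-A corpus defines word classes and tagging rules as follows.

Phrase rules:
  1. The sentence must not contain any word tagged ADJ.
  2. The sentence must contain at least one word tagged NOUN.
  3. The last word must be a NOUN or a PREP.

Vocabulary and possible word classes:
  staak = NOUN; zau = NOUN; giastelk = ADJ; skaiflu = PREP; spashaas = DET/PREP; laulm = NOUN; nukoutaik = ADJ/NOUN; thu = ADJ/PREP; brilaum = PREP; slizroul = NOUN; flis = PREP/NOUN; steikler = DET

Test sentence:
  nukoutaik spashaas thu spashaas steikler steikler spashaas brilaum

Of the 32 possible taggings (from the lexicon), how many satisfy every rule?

8

Candidates per position — 1:nukoutaik {ADJ,NOUN}; 2:spashaas {DET,PREP}; 3:thu {ADJ,PREP}; 4:spashaas {DET,PREP}; 5:steikler {DET}; 6:steikler {DET}; 7:spashaas {DET,PREP}; 8:brilaum {PREP}.
There are 32 candidate sequences in total.
Checking each against the rules leaves 8 sequences.
Count = 8.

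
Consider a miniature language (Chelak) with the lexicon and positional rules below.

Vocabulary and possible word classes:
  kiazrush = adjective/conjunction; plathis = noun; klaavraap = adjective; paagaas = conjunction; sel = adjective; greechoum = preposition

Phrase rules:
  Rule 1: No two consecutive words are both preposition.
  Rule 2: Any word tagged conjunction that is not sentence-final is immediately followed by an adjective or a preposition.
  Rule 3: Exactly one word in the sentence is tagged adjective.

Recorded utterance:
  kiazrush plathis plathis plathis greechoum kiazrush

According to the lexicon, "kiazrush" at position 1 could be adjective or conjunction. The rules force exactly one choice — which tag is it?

adjective

Candidates per position — 1:kiazrush {adjective,conjunction}; 2:plathis {noun}; 3:plathis {noun}; 4:plathis {noun}; 5:greechoum {preposition}; 6:kiazrush {adjective,conjunction}.
If word 1 were conjunction, no tagging could satisfy rule 2; so word 1 is adjective.
If word 6 were adjective, no tagging could satisfy rule 3; so word 6 is conjunction.
The only consistent sequence is: adjective noun noun noun preposition conjunction.
Verifying each rule — rule 1 ok; rule 2 ok; rule 3 ok.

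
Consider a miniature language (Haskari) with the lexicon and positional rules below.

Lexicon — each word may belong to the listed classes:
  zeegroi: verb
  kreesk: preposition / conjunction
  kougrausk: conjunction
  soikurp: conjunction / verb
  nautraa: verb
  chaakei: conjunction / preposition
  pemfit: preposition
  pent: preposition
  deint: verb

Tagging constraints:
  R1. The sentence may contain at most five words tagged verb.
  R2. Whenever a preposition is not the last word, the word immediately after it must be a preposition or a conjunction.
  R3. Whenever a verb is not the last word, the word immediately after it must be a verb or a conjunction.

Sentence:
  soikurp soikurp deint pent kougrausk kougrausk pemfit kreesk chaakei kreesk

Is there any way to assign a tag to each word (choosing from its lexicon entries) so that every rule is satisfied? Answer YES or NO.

NO

Candidates per position — 1:soikurp {conjunction,verb}; 2:soikurp {conjunction,verb}; 3:deint {verb}; 4:pent {preposition}; 5:kougrausk {conjunction}; 6:kougrausk {conjunction}; 7:pemfit {preposition}; 8:kreesk {preposition,conjunction}; 9:chaakei {conjunction,preposition}; 10:kreesk {preposition,conjunction}.
Rule 3 cannot be satisfied by any choice of tags from the lexicon.
So there is no consistent tagging.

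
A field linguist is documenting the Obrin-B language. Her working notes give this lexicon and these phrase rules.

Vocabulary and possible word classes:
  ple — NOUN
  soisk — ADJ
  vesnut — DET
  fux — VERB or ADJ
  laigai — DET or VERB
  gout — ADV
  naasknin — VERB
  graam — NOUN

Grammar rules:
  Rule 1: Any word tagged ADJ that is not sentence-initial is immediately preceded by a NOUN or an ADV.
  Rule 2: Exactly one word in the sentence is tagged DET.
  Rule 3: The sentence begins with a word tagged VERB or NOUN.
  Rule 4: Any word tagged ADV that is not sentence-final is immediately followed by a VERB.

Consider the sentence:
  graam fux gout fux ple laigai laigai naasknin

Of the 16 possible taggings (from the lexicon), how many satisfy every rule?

Candidates per position — 1:graam {NOUN}; 2:fux {VERB,ADJ}; 3:gout {ADV}; 4:fux {VERB,ADJ}; 5:ple {NOUN}; 6:laigai {DET,VERB}; 7:laigai {DET,VERB}; 8:naasknin {VERB}.
There are 16 candidate sequences in total.
The sequences that satisfy every rule: NOUN VERB ADV VERB NOUN DET VERB VERB; NOUN VERB ADV VERB NOUN VERB DET VERB; NOUN ADJ ADV VERB NOUN DET VERB VERB; NOUN ADJ ADV VERB NOUN VERB DET VERB.
Count = 4.

4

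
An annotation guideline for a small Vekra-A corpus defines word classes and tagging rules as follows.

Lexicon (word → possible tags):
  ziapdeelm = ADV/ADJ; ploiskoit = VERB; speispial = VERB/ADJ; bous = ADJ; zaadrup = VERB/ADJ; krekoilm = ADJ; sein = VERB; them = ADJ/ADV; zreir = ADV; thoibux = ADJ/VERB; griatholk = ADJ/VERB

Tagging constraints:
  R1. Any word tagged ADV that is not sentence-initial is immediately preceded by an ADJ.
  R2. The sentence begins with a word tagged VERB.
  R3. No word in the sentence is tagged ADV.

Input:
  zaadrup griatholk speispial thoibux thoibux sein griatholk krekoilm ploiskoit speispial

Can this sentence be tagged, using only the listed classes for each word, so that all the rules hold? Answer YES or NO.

YES

Candidates per position — 1:zaadrup {VERB,ADJ}; 2:griatholk {ADJ,VERB}; 3:speispial {VERB,ADJ}; 4:thoibux {ADJ,VERB}; 5:thoibux {ADJ,VERB}; 6:sein {VERB}; 7:griatholk {ADJ,VERB}; 8:krekoilm {ADJ}; 9:ploiskoit {VERB}; 10:speispial {VERB,ADJ}.
One satisfying assignment: VERB VERB VERB VERB ADJ VERB ADJ ADJ VERB VERB.
Checking: rule 1 holds; rule 2 holds; rule 3 holds.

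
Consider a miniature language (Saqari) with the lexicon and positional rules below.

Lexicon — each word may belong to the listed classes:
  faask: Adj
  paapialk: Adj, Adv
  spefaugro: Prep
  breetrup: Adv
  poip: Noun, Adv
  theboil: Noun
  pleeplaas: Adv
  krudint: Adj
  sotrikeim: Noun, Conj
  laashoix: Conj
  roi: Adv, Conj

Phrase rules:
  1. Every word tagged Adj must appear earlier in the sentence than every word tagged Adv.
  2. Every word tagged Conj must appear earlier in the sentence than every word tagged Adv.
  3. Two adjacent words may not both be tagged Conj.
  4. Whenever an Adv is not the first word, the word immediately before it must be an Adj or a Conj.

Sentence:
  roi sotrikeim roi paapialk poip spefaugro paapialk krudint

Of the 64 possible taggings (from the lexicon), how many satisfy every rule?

Candidates per position — 1:roi {Adv,Conj}; 2:sotrikeim {Noun,Conj}; 3:roi {Adv,Conj}; 4:paapialk {Adj,Adv}; 5:poip {Noun,Adv}; 6:spefaugro {Prep}; 7:paapialk {Adj,Adv}; 8:krudint {Adj}.
There are 64 candidate sequences in total.
The sequences that satisfy every rule: Conj Noun Conj Adj Noun Prep Adj Adj.
Count = 1.

1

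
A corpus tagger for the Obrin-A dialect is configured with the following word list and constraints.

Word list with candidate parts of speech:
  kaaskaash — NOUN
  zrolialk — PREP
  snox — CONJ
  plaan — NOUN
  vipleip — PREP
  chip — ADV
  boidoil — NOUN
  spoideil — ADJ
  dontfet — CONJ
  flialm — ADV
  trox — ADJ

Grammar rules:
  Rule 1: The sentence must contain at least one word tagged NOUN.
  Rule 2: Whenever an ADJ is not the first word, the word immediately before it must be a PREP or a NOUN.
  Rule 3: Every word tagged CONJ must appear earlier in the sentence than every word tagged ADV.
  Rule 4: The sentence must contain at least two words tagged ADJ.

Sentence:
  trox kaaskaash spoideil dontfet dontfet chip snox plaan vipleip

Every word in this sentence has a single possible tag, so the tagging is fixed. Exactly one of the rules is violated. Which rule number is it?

3

Fixed tagging: ADJ NOUN ADJ CONJ CONJ ADV CONJ NOUN PREP.
Applying the rules: R1 holds, R2 holds, R3 violated, R4 holds.
Only rule 3 fails.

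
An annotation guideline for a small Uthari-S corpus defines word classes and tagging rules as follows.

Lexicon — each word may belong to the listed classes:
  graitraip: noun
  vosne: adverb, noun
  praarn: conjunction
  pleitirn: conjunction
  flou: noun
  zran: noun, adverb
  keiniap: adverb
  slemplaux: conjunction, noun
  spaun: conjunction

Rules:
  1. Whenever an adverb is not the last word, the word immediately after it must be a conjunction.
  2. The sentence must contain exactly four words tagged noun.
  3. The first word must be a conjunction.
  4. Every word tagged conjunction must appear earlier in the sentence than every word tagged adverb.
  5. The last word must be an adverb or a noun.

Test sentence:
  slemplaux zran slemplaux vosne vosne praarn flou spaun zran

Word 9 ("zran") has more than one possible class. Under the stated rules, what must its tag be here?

Candidates per position — 1:slemplaux {conjunction,noun}; 2:zran {noun,adverb}; 3:slemplaux {conjunction,noun}; 4:vosne {adverb,noun}; 5:vosne {adverb,noun}; 6:praarn {conjunction}; 7:flou {noun}; 8:spaun {conjunction}; 9:zran {noun,adverb}.
At position 1, choosing noun makes rule 3 impossible to satisfy; hence conjunction.
At position 2, choosing adverb makes rule 4 impossible to satisfy; hence noun.
At position 4, choosing adverb makes rule 1 impossible to satisfy; hence noun.
At position 5, choosing adverb makes rule 4 impossible to satisfy; hence noun.
At position 9, choosing noun makes rule 2 impossible to satisfy; hence adverb.
At position 3, choosing noun makes rule 2 impossible to satisfy; hence conjunction.
The unique satisfying tagging is: conjunction noun conjunction noun noun conjunction noun conjunction adverb.
Verifying each rule — rule 1 ok; rule 2 ok; rule 3 ok; rule 4 ok; rule 5 ok.

adverb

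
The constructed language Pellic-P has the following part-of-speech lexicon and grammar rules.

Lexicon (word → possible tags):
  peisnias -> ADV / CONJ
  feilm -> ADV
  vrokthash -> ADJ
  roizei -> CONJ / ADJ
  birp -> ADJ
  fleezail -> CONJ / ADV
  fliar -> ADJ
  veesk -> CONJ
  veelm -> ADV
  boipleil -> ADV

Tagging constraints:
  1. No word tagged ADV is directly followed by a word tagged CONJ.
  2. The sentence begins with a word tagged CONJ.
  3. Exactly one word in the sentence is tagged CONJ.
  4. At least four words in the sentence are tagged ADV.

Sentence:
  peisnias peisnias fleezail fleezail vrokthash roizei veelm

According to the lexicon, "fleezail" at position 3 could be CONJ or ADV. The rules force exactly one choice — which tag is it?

ADV

Candidates per position — 1:peisnias {ADV,CONJ}; 2:peisnias {ADV,CONJ}; 3:fleezail {CONJ,ADV}; 4:fleezail {CONJ,ADV}; 5:vrokthash {ADJ}; 6:roizei {CONJ,ADJ}; 7:veelm {ADV}.
If word 1 were ADV, no tagging could satisfy rule 2; so word 1 is CONJ.
If word 2 were CONJ, no tagging could satisfy rule 3; so word 2 is ADV.
If word 3 were CONJ, no tagging could satisfy rule 1; so word 3 is ADV.
If word 4 were CONJ, no tagging could satisfy rule 1; so word 4 is ADV.
If word 6 were CONJ, no tagging could satisfy rule 3; so word 6 is ADJ.
The only consistent sequence is: CONJ ADV ADV ADV ADJ ADJ ADV.
Verifying each rule — rule 1 ✓; rule 2 ✓; rule 3 ✓; rule 4 ✓.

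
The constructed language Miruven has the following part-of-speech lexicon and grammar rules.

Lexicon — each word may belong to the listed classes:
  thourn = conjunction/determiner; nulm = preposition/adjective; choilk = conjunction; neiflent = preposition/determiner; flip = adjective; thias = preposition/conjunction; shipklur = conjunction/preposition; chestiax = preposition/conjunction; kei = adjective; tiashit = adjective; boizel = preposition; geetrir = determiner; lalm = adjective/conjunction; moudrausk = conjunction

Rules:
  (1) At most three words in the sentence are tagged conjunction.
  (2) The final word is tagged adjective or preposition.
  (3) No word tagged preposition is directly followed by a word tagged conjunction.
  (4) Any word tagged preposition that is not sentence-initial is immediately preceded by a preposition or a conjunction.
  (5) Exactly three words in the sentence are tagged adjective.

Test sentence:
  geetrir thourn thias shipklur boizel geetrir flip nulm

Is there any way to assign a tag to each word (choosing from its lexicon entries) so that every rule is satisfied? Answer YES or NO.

NO

Candidates per position — 1:geetrir {determiner}; 2:thourn {conjunction,determiner}; 3:thias {preposition,conjunction}; 4:shipklur {conjunction,preposition}; 5:boizel {preposition}; 6:geetrir {determiner}; 7:flip {adjective}; 8:nulm {preposition,adjective}.
Rule 5 cannot be satisfied by any choice of tags from the lexicon.
So there is no consistent tagging.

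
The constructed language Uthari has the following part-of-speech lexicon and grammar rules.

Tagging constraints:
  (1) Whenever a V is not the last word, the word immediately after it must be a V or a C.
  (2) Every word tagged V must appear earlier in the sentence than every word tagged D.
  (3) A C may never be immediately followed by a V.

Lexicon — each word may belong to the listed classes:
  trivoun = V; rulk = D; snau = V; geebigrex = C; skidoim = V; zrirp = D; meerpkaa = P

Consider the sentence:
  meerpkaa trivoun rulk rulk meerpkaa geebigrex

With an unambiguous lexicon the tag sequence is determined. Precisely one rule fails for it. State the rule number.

Fixed tagging: P V D D P C.
Applying the rules: R1 fails, R2 ok, R3 ok.
Only rule 1 fails.

1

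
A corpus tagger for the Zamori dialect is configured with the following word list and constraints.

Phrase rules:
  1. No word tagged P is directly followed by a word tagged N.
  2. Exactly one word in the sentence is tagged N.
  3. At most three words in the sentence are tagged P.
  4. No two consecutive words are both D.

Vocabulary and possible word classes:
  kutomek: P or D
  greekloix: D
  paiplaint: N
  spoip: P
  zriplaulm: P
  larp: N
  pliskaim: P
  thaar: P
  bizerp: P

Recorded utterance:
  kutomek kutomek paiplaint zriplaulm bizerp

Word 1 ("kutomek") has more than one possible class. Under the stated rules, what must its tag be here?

P

Candidates per position — 1:kutomek {P,D}; 2:kutomek {P,D}; 3:paiplaint {N}; 4:zriplaulm {P}; 5:bizerp {P}.
Word 2 cannot be P — rule 1 would then fail for every completion. It is D.
Word 1 cannot be D — rule 4 would then fail for every completion. It is P.
The only consistent sequence is: P D N P P.
Checking: rule 1 ok; rule 2 ok; rule 3 ok; rule 4 ok.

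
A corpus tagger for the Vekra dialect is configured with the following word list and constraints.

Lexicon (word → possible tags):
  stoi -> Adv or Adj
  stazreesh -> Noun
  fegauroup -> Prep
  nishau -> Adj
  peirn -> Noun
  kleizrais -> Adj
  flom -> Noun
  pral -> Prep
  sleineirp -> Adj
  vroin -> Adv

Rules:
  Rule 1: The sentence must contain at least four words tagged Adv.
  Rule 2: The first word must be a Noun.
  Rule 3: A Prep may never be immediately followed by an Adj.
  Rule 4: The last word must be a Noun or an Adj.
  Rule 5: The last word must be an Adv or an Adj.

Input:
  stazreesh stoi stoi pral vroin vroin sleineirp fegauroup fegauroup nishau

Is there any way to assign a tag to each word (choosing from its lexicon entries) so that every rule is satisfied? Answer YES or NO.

NO

Candidates per position — 1:stazreesh {Noun}; 2:stoi {Adv,Adj}; 3:stoi {Adv,Adj}; 4:pral {Prep}; 5:vroin {Adv}; 6:vroin {Adv}; 7:sleineirp {Adj}; 8:fegauroup {Prep}; 9:fegauroup {Prep}; 10:nishau {Adj}.
Rule 3 cannot be satisfied by any choice of tags from the lexicon.
So there is no consistent tagging.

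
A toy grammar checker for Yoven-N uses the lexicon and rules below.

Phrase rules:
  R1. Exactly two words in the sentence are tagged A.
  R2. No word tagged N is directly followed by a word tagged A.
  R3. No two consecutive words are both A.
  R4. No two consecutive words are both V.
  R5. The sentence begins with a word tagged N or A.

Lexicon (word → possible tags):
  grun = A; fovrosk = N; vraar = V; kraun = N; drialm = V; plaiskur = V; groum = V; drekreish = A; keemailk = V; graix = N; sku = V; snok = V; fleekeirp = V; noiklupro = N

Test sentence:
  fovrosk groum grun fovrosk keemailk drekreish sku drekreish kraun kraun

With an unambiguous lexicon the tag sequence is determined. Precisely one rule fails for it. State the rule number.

1

Fixed tagging: N V A N V A V A N N.
Checking each rule: R1 fail, R2 pass, R3 pass, R4 pass, R5 pass.
Only rule 1 fails.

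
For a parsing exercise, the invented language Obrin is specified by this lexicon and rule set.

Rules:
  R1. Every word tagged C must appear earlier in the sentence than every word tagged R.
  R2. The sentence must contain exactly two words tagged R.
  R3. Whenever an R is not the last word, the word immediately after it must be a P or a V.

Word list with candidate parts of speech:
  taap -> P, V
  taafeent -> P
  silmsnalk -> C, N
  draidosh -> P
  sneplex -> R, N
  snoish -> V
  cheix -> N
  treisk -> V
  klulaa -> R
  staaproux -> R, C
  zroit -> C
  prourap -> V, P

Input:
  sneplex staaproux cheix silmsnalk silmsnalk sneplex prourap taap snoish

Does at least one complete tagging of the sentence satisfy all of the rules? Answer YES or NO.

Candidates per position — 1:sneplex {R,N}; 2:staaproux {R,C}; 3:cheix {N}; 4:silmsnalk {C,N}; 5:silmsnalk {C,N}; 6:sneplex {R,N}; 7:prourap {V,P}; 8:taap {P,V}; 9:snoish {V}.
Every candidate sequence violates at least one rule; no consistent tagging exists.

NO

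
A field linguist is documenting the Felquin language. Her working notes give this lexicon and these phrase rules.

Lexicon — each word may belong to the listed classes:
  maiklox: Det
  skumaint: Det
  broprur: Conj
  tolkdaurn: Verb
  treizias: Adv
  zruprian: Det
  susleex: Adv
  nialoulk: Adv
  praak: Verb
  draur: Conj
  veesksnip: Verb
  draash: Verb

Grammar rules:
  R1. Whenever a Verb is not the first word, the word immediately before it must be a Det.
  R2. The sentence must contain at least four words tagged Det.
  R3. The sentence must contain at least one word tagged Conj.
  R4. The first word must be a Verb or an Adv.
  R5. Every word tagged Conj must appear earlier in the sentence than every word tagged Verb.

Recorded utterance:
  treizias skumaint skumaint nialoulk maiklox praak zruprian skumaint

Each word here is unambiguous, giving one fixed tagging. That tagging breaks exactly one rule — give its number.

3

Fixed tagging: Adv Det Det Adv Det Verb Det Det.
Applying the rules: R1 ✓, R2 ✓, R3 ✗, R4 ✓, R5 ✓.
Only rule 3 fails.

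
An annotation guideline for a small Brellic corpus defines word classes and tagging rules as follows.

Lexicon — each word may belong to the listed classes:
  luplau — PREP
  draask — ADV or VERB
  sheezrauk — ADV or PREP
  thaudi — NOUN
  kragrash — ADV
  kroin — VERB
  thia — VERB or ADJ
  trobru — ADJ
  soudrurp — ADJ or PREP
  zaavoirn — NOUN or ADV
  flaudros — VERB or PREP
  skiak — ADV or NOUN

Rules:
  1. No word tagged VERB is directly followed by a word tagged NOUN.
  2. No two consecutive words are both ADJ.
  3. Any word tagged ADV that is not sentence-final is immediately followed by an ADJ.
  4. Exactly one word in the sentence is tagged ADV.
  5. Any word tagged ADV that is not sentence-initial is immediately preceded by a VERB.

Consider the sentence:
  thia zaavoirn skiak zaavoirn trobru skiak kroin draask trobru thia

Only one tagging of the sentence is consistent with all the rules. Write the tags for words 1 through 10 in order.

Candidates per position — 1:thia {VERB,ADJ}; 2:zaavoirn {NOUN,ADV}; 3:skiak {ADV,NOUN}; 4:zaavoirn {NOUN,ADV}; 5:trobru {ADJ}; 6:skiak {ADV,NOUN}; 7:kroin {VERB}; 8:draask {ADV,VERB}; 9:trobru {ADJ}; 10:thia {VERB,ADJ}.
At position 2, choosing ADV makes rule 3 impossible to satisfy; hence NOUN.
At position 3, choosing ADV makes rule 3 impossible to satisfy; hence NOUN.
At position 4, choosing ADV makes rule 5 impossible to satisfy; hence NOUN.
At position 6, choosing ADV makes rule 3 impossible to satisfy; hence NOUN.
At position 8, choosing VERB makes rule 4 impossible to satisfy; hence ADV.
At position 10, choosing ADJ makes rule 2 impossible to satisfy; hence VERB.
At position 1, choosing VERB makes rule 1 impossible to satisfy; hence ADJ.
The only consistent sequence is: ADJ NOUN NOUN NOUN ADJ NOUN VERB ADV ADJ VERB.
Checking: rule 1 ok; rule 2 ok; rule 3 ok; rule 4 ok; rule 5 ok.

ADJ NOUN NOUN NOUN ADJ NOUN VERB ADV ADJ VERB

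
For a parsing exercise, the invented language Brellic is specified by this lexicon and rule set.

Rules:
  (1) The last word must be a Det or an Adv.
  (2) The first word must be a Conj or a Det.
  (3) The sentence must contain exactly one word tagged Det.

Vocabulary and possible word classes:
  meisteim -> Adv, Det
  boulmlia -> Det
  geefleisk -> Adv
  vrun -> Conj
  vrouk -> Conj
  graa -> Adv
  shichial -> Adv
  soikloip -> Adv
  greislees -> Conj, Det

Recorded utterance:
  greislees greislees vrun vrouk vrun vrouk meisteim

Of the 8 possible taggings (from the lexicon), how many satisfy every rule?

Candidates per position — 1:greislees {Conj,Det}; 2:greislees {Conj,Det}; 3:vrun {Conj}; 4:vrouk {Conj}; 5:vrun {Conj}; 6:vrouk {Conj}; 7:meisteim {Adv,Det}.
There are 8 candidate sequences in total.
The sequences that satisfy every rule: Conj Conj Conj Conj Conj Conj Det; Conj Det Conj Conj Conj Conj Adv; Det Conj Conj Conj Conj Conj Adv.
Count = 3.

3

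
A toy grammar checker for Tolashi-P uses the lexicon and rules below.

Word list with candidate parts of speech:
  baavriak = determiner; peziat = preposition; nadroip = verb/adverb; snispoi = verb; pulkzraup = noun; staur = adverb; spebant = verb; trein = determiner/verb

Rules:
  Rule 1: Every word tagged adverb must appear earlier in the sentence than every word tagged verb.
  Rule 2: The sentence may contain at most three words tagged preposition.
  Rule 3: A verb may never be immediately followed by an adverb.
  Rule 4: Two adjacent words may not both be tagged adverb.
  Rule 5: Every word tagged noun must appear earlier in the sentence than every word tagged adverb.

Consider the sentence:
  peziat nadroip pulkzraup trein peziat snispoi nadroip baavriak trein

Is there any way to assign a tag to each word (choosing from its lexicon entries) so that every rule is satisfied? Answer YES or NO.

Candidates per position — 1:peziat {preposition}; 2:nadroip {verb,adverb}; 3:pulkzraup {noun}; 4:trein {determiner,verb}; 5:peziat {preposition}; 6:snispoi {verb}; 7:nadroip {verb,adverb}; 8:baavriak {determiner}; 9:trein {determiner,verb}.
One satisfying assignment: preposition verb noun determiner preposition verb verb determiner verb.
Verifying each rule — rule 1 ✓; rule 2 ✓; rule 3 ✓; rule 4 ✓; rule 5 ✓.

YES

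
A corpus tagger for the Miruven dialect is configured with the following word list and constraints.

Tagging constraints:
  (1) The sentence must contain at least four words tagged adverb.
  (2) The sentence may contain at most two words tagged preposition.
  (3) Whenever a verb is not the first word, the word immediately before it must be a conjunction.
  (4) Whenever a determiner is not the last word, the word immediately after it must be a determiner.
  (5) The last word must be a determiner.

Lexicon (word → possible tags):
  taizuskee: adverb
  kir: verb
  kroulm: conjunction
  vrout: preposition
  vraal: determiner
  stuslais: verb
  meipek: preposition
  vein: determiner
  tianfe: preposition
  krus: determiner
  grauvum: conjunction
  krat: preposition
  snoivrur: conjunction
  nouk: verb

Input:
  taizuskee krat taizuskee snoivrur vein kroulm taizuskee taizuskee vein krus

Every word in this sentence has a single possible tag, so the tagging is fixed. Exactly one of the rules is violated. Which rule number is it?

Fixed tagging: adverb preposition adverb conjunction determiner conjunction adverb adverb determiner determiner.
Applying the rules: R1 ok, R2 ok, R3 ok, R4 fails, R5 ok.
Only rule 4 fails.

4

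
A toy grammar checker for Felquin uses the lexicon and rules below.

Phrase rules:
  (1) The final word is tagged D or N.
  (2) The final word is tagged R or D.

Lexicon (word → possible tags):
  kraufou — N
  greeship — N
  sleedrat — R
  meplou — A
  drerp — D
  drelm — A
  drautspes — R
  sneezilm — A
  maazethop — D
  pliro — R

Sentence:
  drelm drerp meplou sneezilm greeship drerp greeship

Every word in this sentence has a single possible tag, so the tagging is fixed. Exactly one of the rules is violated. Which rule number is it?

2

Fixed tagging: A D A A N D N.
Checking each rule: R1 ok, R2 fails.
Only rule 2 fails.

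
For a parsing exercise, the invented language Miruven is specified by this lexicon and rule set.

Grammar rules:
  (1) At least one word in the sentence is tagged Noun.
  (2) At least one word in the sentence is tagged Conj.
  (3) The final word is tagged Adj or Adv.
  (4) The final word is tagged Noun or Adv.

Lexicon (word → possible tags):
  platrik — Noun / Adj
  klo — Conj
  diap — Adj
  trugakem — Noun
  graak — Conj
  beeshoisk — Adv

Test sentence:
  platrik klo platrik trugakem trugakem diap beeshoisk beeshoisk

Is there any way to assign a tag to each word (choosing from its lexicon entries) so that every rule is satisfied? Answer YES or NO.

Candidates per position — 1:platrik {Noun,Adj}; 2:klo {Conj}; 3:platrik {Noun,Adj}; 4:trugakem {Noun}; 5:trugakem {Noun}; 6:diap {Adj}; 7:beeshoisk {Adv}; 8:beeshoisk {Adv}.
One satisfying assignment: Adj Conj Noun Noun Noun Adj Adv Adv.
Rule-by-rule: rule 1 satisfied; rule 2 satisfied; rule 3 satisfied; rule 4 satisfied.

YES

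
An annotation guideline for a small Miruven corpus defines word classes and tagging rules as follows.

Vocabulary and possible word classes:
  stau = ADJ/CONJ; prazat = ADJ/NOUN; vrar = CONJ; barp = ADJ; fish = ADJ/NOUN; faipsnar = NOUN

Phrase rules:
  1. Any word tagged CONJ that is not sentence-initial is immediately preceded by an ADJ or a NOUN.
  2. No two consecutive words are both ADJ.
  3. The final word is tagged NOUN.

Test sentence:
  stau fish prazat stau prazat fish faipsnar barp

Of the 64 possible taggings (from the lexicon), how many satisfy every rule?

0

Candidates per position — 1:stau {ADJ,CONJ}; 2:fish {ADJ,NOUN}; 3:prazat {ADJ,NOUN}; 4:stau {ADJ,CONJ}; 5:prazat {ADJ,NOUN}; 6:fish {ADJ,NOUN}; 7:faipsnar {NOUN}; 8:barp {ADJ}.
There are 64 candidate sequences in total.
Rule 3 cannot be satisfied by any choice of tags from the lexicon.
So there is no consistent tagging.
Count = 0.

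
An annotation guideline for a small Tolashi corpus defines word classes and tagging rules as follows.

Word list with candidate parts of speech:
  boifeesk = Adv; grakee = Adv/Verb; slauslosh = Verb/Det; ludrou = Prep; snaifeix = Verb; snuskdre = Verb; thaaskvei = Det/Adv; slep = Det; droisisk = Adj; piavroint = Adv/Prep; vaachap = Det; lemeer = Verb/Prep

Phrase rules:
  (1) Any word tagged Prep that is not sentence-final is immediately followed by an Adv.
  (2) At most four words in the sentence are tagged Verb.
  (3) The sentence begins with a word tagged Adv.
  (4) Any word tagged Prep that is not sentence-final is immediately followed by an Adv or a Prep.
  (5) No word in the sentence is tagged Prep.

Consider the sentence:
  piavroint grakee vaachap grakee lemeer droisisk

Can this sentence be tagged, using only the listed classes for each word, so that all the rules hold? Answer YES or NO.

YES

Candidates per position — 1:piavroint {Adv,Prep}; 2:grakee {Adv,Verb}; 3:vaachap {Det}; 4:grakee {Adv,Verb}; 5:lemeer {Verb,Prep}; 6:droisisk {Adj}.
One satisfying assignment: Adv Verb Det Adv Verb Adj.
Check: rule 1 satisfied; rule 2 satisfied; rule 3 satisfied; rule 4 satisfied; rule 5 satisfied.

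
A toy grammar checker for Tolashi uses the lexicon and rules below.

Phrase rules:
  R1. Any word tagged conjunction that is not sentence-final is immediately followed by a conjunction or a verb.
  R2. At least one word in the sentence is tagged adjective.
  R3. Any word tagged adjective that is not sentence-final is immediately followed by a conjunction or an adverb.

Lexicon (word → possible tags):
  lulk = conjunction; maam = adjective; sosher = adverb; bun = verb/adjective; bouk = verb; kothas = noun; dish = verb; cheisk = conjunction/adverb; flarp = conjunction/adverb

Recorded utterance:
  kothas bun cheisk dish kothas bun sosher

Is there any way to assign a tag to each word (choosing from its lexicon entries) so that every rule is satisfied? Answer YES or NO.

YES

Candidates per position — 1:kothas {noun}; 2:bun {verb,adjective}; 3:cheisk {conjunction,adverb}; 4:dish {verb}; 5:kothas {noun}; 6:bun {verb,adjective}; 7:sosher {adverb}.
One satisfying assignment: noun verb adverb verb noun adjective adverb.
Check: rule 1 ok; rule 2 ok; rule 3 ok.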